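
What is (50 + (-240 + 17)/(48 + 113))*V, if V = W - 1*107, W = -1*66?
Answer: -1354071/161 ≈ -8410.4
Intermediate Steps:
W = -66
V = -173 (V = -66 - 1*107 = -66 - 107 = -173)
(50 + (-240 + 17)/(48 + 113))*V = (50 + (-240 + 17)/(48 + 113))*(-173) = (50 - 223/161)*(-173) = (7827/161)*(-173) = -1354071/161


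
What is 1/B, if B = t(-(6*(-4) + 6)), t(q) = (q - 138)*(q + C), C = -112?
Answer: 1/11280 ≈ 8.8652e-5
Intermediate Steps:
t(q) = (-138 + q)*(-112 + q) (t(q) = (q - 138)*(q - 112) = (-138 + q)*(-112 + q))
B = 11280 (B = 15456 + (-(6*(-4) + 6))² - (-250)*(6*(-4) + 6) = 15456 + (-(-24 + 6))² - (-250)*(-24 + 6) = 15456 + (-1*(-18))² - (-250)*(-18) = 15456 + 18² - 250*18 = 15456 + 324 - 4500 = 11280)
1/B = 1/11280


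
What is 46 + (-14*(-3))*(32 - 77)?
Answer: -1844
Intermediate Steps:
46 + (-14*(-3))*(32 - 77) = 46 + 42*(-45) = 46 - 1890 = -1844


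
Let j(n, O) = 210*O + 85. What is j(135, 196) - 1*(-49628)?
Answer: 90873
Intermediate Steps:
j(n, O) = 85 + 210*O
j(135, 196) - 1*(-49628) = (85 + 210*196) - 1*(-49628) = (85 + 41160) + 49628 = 41245 + 49628 = 90873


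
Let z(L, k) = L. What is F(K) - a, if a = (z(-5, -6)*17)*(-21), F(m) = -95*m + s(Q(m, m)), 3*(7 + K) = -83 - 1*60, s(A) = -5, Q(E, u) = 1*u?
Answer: 10210/3 ≈ 3403.3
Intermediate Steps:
Q(E, u) = u
K = -164/3 (K = -7 + (-83 - 1*60)/3 = -7 + (-83 - 60)/3 = -7 + (⅓)*(-143) = -7 - 143/3 = -164/3 ≈ -54.667)
F(m) = -5 - 95*m (F(m) = -95*m - 5 = -5 - 95*m)
a = 1785 (a = -5*17*(-21) = -85*(-21) = 1785)
F(K) - a = (-5 - 95*(-164/3)) - 1*1785 = (-5 + 15580/3) - 1785 = 15565/3 - 1785 = 10210/3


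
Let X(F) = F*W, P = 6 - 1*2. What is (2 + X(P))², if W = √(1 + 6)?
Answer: 116 + 16*√7 ≈ 158.33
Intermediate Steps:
P = 4 (P = 6 - 2 = 4)
W = √7 ≈ 2.6458
X(F) = F*√7
(2 + X(P))² = (2 + 4*√7)²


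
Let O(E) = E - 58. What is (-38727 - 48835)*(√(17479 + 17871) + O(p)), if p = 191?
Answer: -11645746 - 437810*√1414 ≈ -2.8109e+7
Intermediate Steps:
O(E) = -58 + E
(-38727 - 48835)*(√(17479 + 17871) + O(p)) = (-38727 - 48835)*(√(17479 + 17871) + (-58 + 191)) = -87562*(√35350 + 133) = -87562*(5*√1414 + 133) = -87562*(133 + 5*√1414) = -11645746 - 437810*√1414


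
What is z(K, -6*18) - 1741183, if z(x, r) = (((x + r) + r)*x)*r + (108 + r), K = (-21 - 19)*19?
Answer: -81851263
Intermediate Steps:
K = -760 (K = -40*19 = -760)
z(x, r) = 108 + r + r*x*(x + 2*r) (z(x, r) = (((r + x) + r)*x)*r + (108 + r) = ((x + 2*r)*x)*r + (108 + r) = (x*(x + 2*r))*r + (108 + r) = r*x*(x + 2*r) + (108 + r) = 108 + r + r*x*(x + 2*r))
z(K, -6*18) - 1741183 = (108 - 6*18 - 6*18*(-760)**2 + 2*(-760)*(-6*18)**2) - 1741183 = (108 - 108 - 108*577600 + 2*(-760)*(-108)**2) - 1741183 = (108 - 108 - 62380800 + 2*(-760)*11664) - 1741183 = (108 - 108 - 62380800 - 17729280) - 1741183 = -80110080 - 1741183 = -81851263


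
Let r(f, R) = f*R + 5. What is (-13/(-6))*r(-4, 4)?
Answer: -143/6 ≈ -23.833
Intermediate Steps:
r(f, R) = 5 + R*f (r(f, R) = R*f + 5 = 5 + R*f)
(-13/(-6))*r(-4, 4) = (-13/(-6))*(5 + 4*(-4)) = (-⅙*(-13))*(5 - 16) = (13/6)*(-11) = -143/6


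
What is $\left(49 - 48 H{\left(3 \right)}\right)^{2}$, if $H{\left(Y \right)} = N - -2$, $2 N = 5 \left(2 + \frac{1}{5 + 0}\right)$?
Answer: $96721$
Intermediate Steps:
$N = \frac{11}{2}$ ($N = \frac{5 \left(2 + \frac{1}{5 + 0}\right)}{2} = \frac{5 \left(2 + \frac{1}{5}\right)}{2} = \frac{5 \cdot \frac{11}{5}}{2} = \frac{1}{2} \cdot 11 = \frac{11}{2} \approx 5.5$)
$H{\left(Y \right)} = \frac{15}{2}$ ($H{\left(Y \right)} = \frac{11}{2} - -2 = \frac{11}{2} + 2 = \frac{15}{2}$)
$\left(49 - 48 H{\left(3 \right)}\right)^{2} = \left(49 - 360\right)^{2} = \left(-311\right)^{2} = 96721$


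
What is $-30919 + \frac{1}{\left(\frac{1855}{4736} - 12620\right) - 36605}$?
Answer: $- \frac{7208076752391}{233127745} \approx -30919.0$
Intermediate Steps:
$-30919 + \frac{1}{\left(\frac{1855}{4736} - 12620\right) - 36605} = -30919 + \frac{1}{- \frac{59766465}{4736} - 36605} = -30919 + \frac{1}{- \frac{233127745}{4736}} = -30919 - \frac{4736}{233127745} = - \frac{7208076752391}{233127745}$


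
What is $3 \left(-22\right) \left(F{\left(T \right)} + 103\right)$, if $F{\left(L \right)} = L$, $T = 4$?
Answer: $-7062$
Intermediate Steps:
$3 \left(-22\right) \left(F{\left(T \right)} + 103\right) = 3 \left(-22\right) \left(4 + 103\right) = \left(-66\right) 107 = -7062$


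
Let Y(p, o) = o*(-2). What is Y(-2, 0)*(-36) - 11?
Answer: -11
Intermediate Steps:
Y(p, o) = -2*o
Y(-2, 0)*(-36) - 11 = -2*0*(-36) - 11 = 0*(-36) - 11 = 0 - 11 = -11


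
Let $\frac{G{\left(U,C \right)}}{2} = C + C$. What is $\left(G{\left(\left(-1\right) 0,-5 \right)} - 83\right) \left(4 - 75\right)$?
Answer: $7313$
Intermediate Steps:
$G{\left(U,C \right)} = 4 C$ ($G{\left(U,C \right)} = 2 \left(C + C\right) = 2 \cdot 2 C = 4 C$)
$\left(G{\left(\left(-1\right) 0,-5 \right)} - 83\right) \left(4 - 75\right) = \left(4 \left(-5\right) - 83\right) \left(4 - 75\right) = \left(-20 - 83\right) \left(-71\right) = \left(-103\right) \left(-71\right) = 7313$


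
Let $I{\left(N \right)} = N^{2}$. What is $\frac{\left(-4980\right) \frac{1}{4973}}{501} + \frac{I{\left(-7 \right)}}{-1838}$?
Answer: $- \frac{43745139}{1526442458} \approx -0.028658$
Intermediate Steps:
$\frac{\left(-4980\right) \frac{1}{4973}}{501} + \frac{I{\left(-7 \right)}}{-1838} = \frac{\left(-4980\right) \frac{1}{4973}}{501} + \frac{\left(-7\right)^{2}}{-1838} = \left(-4980\right) \frac{1}{4973} \cdot \frac{1}{501} + 49 \left(- \frac{1}{1838}\right) = \left(- \frac{4980}{4973}\right) \frac{1}{501} - \frac{49}{1838} = - \frac{1660}{830491} - \frac{49}{1838} = - \frac{43745139}{1526442458}$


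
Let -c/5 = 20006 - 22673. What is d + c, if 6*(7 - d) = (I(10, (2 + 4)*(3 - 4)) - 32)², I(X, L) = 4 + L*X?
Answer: 36154/3 ≈ 12051.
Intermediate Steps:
d = -3851/3 (d = 7 - ((4 + ((2 + 4)*(3 - 4))*10) - 32)²/6 = 7 - ((4 + (6*(-1))*10) - 32)²/6 = 7 - ((4 - 6*10) - 32)²/6 = 7 - ((4 - 60) - 32)²/6 = 7 - (-56 - 32)²/6 = 7 - ⅙*(-88)² = 7 - ⅙*7744 = 7 - 3872/3 = -3851/3 ≈ -1283.7)
c = 13335 (c = -5*(20006 - 22673) = -5*(-2667) = 13335)
d + c = -3851/3 + 13335 = 36154/3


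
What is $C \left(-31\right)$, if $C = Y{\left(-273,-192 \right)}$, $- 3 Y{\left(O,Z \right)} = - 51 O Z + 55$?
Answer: $- \frac{82867991}{3} \approx -2.7623 \cdot 10^{7}$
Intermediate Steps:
$Y{\left(O,Z \right)} = - \frac{55}{3} + 17 O Z$ ($Y{\left(O,Z \right)} = - \frac{- 51 O Z + 55}{3} = - \frac{55 - 51 O Z}{3} = - \frac{55}{3} + 17 O Z$)
$C = \frac{2673161}{3}$ ($C = - \frac{55}{3} + 17 \left(-273\right) \left(-192\right) = - \frac{55}{3} + 891072 = \frac{2673161}{3} \approx 8.9105 \cdot 10^{5}$)
$C \left(-31\right) = \frac{2673161}{3} \left(-31\right) = - \frac{82867991}{3}$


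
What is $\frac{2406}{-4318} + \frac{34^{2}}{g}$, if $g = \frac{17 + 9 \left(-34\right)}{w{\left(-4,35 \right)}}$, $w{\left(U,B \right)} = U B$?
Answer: $\frac{1207837}{2159} \approx 559.44$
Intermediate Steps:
$w{\left(U,B \right)} = B U$
$g = \frac{289}{140}$ ($g = \frac{17 + 9 \left(-34\right)}{35 \left(-4\right)} = \frac{17 - 306}{-140} = \left(-289\right) \left(- \frac{1}{140}\right) = \frac{289}{140} \approx 2.0643$)
$\frac{2406}{-4318} + \frac{34^{2}}{g} = \frac{2406}{-4318} + \frac{34^{2}}{\frac{289}{140}} = 2406 \left(- \frac{1}{4318}\right) + 1156 \cdot \frac{140}{289} = - \frac{1203}{2159} + 560 = \frac{1207837}{2159}$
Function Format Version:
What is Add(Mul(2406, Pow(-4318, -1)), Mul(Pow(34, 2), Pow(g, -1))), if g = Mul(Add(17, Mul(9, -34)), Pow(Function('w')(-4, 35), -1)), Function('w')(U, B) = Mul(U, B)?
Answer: Rational(1207837, 2159) ≈ 559.44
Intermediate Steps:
Function('w')(U, B) = Mul(B, U)
g = Rational(289, 140) (g = Mul(Add(17, Mul(9, -34)), Pow(Mul(35, -4), -1)) = Mul(Add(17, -306), Pow(-140, -1)) = Mul(-289, Rational(-1, 140)) = Rational(289, 140) ≈ 2.0643)
Add(Mul(2406, Pow(-4318, -1)), Mul(Pow(34, 2), Pow(g, -1))) = Add(Mul(2406, Pow(-4318, -1)), Mul(Pow(34, 2), Pow(Rational(289, 140), -1))) = Add(Mul(2406, Rational(-1, 4318)), Mul(1156, Rational(140, 289))) = Add(Rational(-1203, 2159), 560) = Rational(1207837, 2159)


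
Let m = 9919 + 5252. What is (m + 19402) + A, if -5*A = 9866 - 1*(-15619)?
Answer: 29476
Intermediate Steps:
A = -5097 (A = -(9866 - 1*(-15619))/5 = -(9866 + 15619)/5 = -⅕*25485 = -5097)
m = 15171
(m + 19402) + A = (15171 + 19402) - 5097 = 34573 - 5097 = 29476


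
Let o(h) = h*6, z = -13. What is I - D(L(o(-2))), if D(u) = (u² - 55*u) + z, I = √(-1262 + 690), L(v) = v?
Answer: -791 + 2*I*√143 ≈ -791.0 + 23.917*I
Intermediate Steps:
o(h) = 6*h
I = 2*I*√143 (I = √(-572) = 2*I*√143 ≈ 23.917*I)
D(u) = -13 + u² - 55*u (D(u) = (u² - 55*u) - 13 = -13 + u² - 55*u)
I - D(L(o(-2))) = 2*I*√143 - (-13 + (6*(-2))² - 330*(-2)) = 2*I*√143 - (-13 + (-12)² - 55*(-12)) = 2*I*√143 - (-13 + 144 + 660) = 2*I*√143 - 1*791 = 2*I*√143 - 791 = -791 + 2*I*√143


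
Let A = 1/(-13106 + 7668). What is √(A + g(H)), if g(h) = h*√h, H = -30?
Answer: √(-5438 - 887155320*I*√30)/5438 ≈ 9.0641 - 9.0641*I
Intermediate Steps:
g(h) = h^(3/2)
A = -1/5438 (A = 1/(-5438) = -1/5438 ≈ -0.00018389)
√(A + g(H)) = √(-1/5438 + (-30)^(3/2)) = √(-1/5438 - 30*I*√30)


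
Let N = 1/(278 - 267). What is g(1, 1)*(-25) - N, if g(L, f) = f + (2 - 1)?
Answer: -551/11 ≈ -50.091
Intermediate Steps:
N = 1/11 ≈ 0.090909
g(L, f) = 1 + f (g(L, f) = f + 1 = 1 + f)
g(1, 1)*(-25) - N = (1 + 1)*(-25) - 1*1/11 = 2*(-25) - 1/11 = -50 - 1/11 = -551/11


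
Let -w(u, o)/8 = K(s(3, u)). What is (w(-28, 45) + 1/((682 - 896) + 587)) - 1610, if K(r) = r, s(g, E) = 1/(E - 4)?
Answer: -2401743/1492 ≈ -1609.7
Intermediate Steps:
s(g, E) = 1/(-4 + E)
w(u, o) = -8/(-4 + u)
(w(-28, 45) + 1/((682 - 896) + 587)) - 1610 = (-8/(-4 - 28) + 1/((682 - 896) + 587)) - 1610 = (-8/(-32) + 1/(-214 + 587)) - 1610 = (-8*(-1/32) + 1/373) - 1610 = (¼ + 1/373) - 1610 = 377/1492 - 1610 = -2401743/1492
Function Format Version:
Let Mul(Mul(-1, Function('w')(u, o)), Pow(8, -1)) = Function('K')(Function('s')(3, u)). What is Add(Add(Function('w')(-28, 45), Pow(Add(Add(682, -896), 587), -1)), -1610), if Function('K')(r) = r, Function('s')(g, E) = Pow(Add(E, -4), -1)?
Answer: Rational(-2401743, 1492) ≈ -1609.7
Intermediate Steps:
Function('s')(g, E) = Pow(Add(-4, E), -1)
Function('w')(u, o) = Mul(-8, Pow(Add(-4, u), -1))
Add(Add(Function('w')(-28, 45), Pow(Add(Add(682, -896), 587), -1)), -1610) = Add(Add(Mul(-8, Pow(Add(-4, -28), -1)), Pow(Add(Add(682, -896), 587), -1)), -1610) = Add(Add(Mul(-8, Pow(-32, -1)), Pow(Add(-214, 587), -1)), -1610) = Add(Add(Mul(-8, Rational(-1, 32)), Pow(373, -1)), -1610) = Add(Add(Rational(1, 4), Rational(1, 373)), -1610) = Add(Rational(377, 1492), -1610) = Rational(-2401743, 1492)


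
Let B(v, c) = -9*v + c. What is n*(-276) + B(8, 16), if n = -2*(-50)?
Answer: -27656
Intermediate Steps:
n = 100
B(v, c) = c - 9*v
n*(-276) + B(8, 16) = 100*(-276) + (16 - 9*8) = -27600 + (16 - 72) = -27600 - 56 = -27656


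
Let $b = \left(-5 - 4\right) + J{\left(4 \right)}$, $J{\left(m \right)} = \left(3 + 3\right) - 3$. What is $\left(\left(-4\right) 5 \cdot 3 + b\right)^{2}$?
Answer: $4356$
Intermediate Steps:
$J{\left(m \right)} = 3$ ($J{\left(m \right)} = 6 - 3 = 3$)
$b = -6$ ($b = \left(-5 - 4\right) + 3 = -9 + 3 = -6$)
$\left(\left(-4\right) 5 \cdot 3 + b\right)^{2} = \left(\left(-4\right) 5 \cdot 3 - 6\right)^{2} = \left(\left(-20\right) 3 - 6\right)^{2} = \left(-60 - 6\right)^{2} = \left(-66\right)^{2} = 4356$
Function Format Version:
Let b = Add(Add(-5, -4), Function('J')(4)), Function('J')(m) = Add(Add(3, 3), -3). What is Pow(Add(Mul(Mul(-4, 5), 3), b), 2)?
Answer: 4356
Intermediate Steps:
Function('J')(m) = 3 (Function('J')(m) = Add(6, -3) = 3)
b = -6 (b = Add(Add(-5, -4), 3) = Add(-9, 3) = -6)
Pow(Add(Mul(Mul(-4, 5), 3), b), 2) = Pow(Add(Mul(Mul(-4, 5), 3), -6), 2) = Pow(Add(Mul(-20, 3), -6), 2) = Pow(Add(-60, -6), 2) = Pow(-66, 2) = 4356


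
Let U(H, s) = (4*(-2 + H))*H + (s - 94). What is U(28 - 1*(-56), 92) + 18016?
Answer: 45566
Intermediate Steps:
U(H, s) = -94 + s + H*(-8 + 4*H) (U(H, s) = (-8 + 4*H)*H + (-94 + s) = H*(-8 + 4*H) + (-94 + s) = -94 + s + H*(-8 + 4*H))
U(28 - 1*(-56), 92) + 18016 = (-94 + 92 - 8*(28 - 1*(-56)) + 4*(28 - 1*(-56))²) + 18016 = (-94 + 92 - 8*(28 + 56) + 4*(28 + 56)²) + 18016 = (-94 + 92 - 8*84 + 4*84²) + 18016 = (-94 + 92 - 672 + 4*7056) + 18016 = (-94 + 92 - 672 + 28224) + 18016 = 27550 + 18016 = 45566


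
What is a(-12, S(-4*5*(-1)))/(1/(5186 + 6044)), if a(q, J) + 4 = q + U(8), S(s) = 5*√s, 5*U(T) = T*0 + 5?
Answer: -168450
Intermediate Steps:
U(T) = 1 (U(T) = (T*0 + 5)/5 = (0 + 5)/5 = (⅕)*5 = 1)
a(q, J) = -3 + q (a(q, J) = -4 + (q + 1) = -4 + (1 + q) = -3 + q)
a(-12, S(-4*5*(-1)))/(1/(5186 + 6044)) = (-3 - 12)/(1/(5186 + 6044)) = -15/(1/11230) = -15/1/11230 = -15*11230 = -168450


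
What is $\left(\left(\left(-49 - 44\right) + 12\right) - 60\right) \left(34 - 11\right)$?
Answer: $-3243$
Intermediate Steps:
$\left(\left(\left(-49 - 44\right) + 12\right) - 60\right) \left(34 - 11\right) = \left(\left(-93 + 12\right) - 60\right) 23 = \left(-81 - 60\right) 23 = \left(-141\right) 23 = -3243$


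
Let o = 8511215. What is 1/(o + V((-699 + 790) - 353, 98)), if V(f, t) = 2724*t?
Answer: 1/8778167 ≈ 1.1392e-7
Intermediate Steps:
1/(o + V((-699 + 790) - 353, 98)) = 1/(8511215 + 2724*98) = 1/(8511215 + 266952) = 1/8778167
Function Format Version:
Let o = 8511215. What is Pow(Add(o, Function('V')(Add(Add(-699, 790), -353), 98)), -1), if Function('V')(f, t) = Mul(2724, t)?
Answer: Rational(1, 8778167) ≈ 1.1392e-7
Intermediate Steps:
Pow(Add(o, Function('V')(Add(Add(-699, 790), -353), 98)), -1) = Pow(Add(8511215, Mul(2724, 98)), -1) = Pow(Add(8511215, 266952), -1) = Pow(8778167, -1) = Rational(1, 8778167)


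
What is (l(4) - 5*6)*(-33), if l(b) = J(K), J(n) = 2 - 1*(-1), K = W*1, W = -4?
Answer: 891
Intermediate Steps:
K = -4 (K = -4*1 = -4)
J(n) = 3 (J(n) = 2 + 1 = 3)
l(b) = 3
(l(4) - 5*6)*(-33) = (3 - 5*6)*(-33) = (3 - 30)*(-33) = -27*(-33) = 891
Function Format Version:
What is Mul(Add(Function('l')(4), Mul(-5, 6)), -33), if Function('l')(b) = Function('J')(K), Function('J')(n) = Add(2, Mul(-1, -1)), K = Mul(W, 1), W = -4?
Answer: 891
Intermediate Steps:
K = -4 (K = Mul(-4, 1) = -4)
Function('J')(n) = 3 (Function('J')(n) = Add(2, 1) = 3)
Function('l')(b) = 3
Mul(Add(Function('l')(4), Mul(-5, 6)), -33) = Mul(Add(3, Mul(-5, 6)), -33) = Mul(Add(3, -30), -33) = Mul(-27, -33) = 891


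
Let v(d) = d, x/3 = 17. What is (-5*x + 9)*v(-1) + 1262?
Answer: 1508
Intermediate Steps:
x = 51 (x = 3*17 = 51)
(-5*x + 9)*v(-1) + 1262 = (-5*51 + 9)*(-1) + 1262 = (-255 + 9)*(-1) + 1262 = -246*(-1) + 1262 = 246 + 1262 = 1508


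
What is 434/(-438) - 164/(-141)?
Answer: 591/3431 ≈ 0.17225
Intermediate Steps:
434/(-438) - 164/(-141) = 434*(-1/438) - 164*(-1/141) = -217/219 + 164/141 = 591/3431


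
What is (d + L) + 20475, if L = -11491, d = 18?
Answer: 9002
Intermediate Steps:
(d + L) + 20475 = (18 - 11491) + 20475 = -11473 + 20475 = 9002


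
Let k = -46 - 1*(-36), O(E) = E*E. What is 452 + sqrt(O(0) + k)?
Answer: 452 + I*sqrt(10) ≈ 452.0 + 3.1623*I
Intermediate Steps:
O(E) = E**2
k = -10 (k = -46 + 36 = -10)
452 + sqrt(O(0) + k) = 452 + sqrt(0**2 - 10) = 452 + sqrt(0 - 10) = 452 + sqrt(-10) = 452 + I*sqrt(10)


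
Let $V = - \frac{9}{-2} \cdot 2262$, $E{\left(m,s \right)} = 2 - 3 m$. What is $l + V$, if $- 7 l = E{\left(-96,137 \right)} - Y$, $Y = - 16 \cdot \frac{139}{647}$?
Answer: $\frac{6558691}{647} \approx 10137.0$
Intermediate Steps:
$Y = - \frac{2224}{647}$ ($Y = - 16 \cdot 139 \cdot \frac{1}{647} = \left(-16\right) \frac{139}{647} = - \frac{2224}{647} \approx -3.4374$)
$l = - \frac{27122}{647}$ ($l = - \frac{\left(2 - -288\right) - - \frac{2224}{647}}{7} = - \frac{\left(2 + 288\right) + \frac{2224}{647}}{7} = - \frac{290 + \frac{2224}{647}}{7} = \left(- \frac{1}{7}\right) \frac{189854}{647} = - \frac{27122}{647} \approx -41.92$)
$V = 10179$ ($V = \left(-9\right) \left(- \frac{1}{2}\right) 2262 = \frac{9}{2} \cdot 2262 = 10179$)
$l + V = - \frac{27122}{647} + 10179 = \frac{6558691}{647}$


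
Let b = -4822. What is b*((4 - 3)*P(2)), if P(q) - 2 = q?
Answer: -19288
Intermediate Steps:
P(q) = 2 + q
b*((4 - 3)*P(2)) = -4822*(4 - 3)*(2 + 2) = -4822*4 = -19288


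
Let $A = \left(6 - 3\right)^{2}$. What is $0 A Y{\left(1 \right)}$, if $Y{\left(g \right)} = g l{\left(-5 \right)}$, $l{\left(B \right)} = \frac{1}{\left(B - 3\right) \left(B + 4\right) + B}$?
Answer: $0$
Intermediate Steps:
$A = 9$ ($A = 3^{2} = 9$)
$l{\left(B \right)} = \frac{1}{B + \left(-3 + B\right) \left(4 + B\right)}$ ($l{\left(B \right)} = \frac{1}{\left(-3 + B\right) \left(4 + B\right) + B} = \frac{1}{B + \left(-3 + B\right) \left(4 + B\right)}$)
$Y{\left(g \right)} = \frac{g}{3}$ ($Y{\left(g \right)} = \frac{g}{-12 + \left(-5\right)^{2} + 2 \left(-5\right)} = \frac{g}{-12 + 25 - 10} = \frac{g}{3}$)
$0 A Y{\left(1 \right)} = 0 \cdot 9 \cdot \frac{1}{3} \cdot 1 = 0 \cdot \frac{1}{3} = 0$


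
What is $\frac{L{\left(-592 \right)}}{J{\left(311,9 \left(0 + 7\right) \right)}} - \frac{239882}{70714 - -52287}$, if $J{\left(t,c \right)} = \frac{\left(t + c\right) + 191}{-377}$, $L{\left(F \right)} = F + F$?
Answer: $\frac{54768177038}{69495565} \approx 788.08$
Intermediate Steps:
$L{\left(F \right)} = 2 F$
$J{\left(t,c \right)} = - \frac{191}{377} - \frac{c}{377} - \frac{t}{377}$ ($J{\left(t,c \right)} = \left(\left(c + t\right) + 191\right) \left(- \frac{1}{377}\right) = \left(191 + c + t\right) \left(- \frac{1}{377}\right) = - \frac{191}{377} - \frac{c}{377} - \frac{t}{377}$)
$\frac{L{\left(-592 \right)}}{J{\left(311,9 \left(0 + 7\right) \right)}} - \frac{239882}{70714 - -52287} = \frac{2 \left(-592\right)}{- \frac{191}{377} - \frac{9 \left(0 + 7\right)}{377} - \frac{311}{377}} - \frac{239882}{70714 - -52287} = - \frac{1184}{- \frac{191}{377} - \frac{9 \cdot 7}{377} - \frac{311}{377}} - \frac{239882}{70714 + 52287} = - \frac{1184}{- \frac{191}{377} - \frac{63}{377} - \frac{311}{377}} - \frac{239882}{123001} = - \frac{1184}{- \frac{565}{377}} - \frac{239882}{123001} = \left(-1184\right) \left(- \frac{377}{565}\right) - \frac{239882}{123001} = \frac{446368}{565} - \frac{239882}{123001} = \frac{54768177038}{69495565}$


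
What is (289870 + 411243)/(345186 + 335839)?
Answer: 701113/681025 ≈ 1.0295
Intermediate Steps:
(289870 + 411243)/(345186 + 335839) = 701113/681025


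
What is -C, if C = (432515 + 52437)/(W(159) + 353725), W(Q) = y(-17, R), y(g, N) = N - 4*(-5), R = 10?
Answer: -484952/353755 ≈ -1.3709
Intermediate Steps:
y(g, N) = 20 + N (y(g, N) = N + 20 = 20 + N)
W(Q) = 30 (W(Q) = 20 + 10 = 30)
C = 484952/353755 (C = (432515 + 52437)/(30 + 353725) = 484952/353755 ≈ 1.3709)
-C = -1*484952/353755 = -484952/353755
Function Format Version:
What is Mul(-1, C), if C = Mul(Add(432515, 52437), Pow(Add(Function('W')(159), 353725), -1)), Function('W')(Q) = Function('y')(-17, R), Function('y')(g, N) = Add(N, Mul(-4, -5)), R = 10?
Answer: Rational(-484952, 353755) ≈ -1.3709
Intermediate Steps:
Function('y')(g, N) = Add(20, N) (Function('y')(g, N) = Add(N, 20) = Add(20, N))
Function('W')(Q) = 30 (Function('W')(Q) = Add(20, 10) = 30)
C = Rational(484952, 353755) (C = Mul(Add(432515, 52437), Pow(Add(30, 353725), -1)) = Mul(484952, Pow(353755, -1)) = Mul(484952, Rational(1, 353755)) = Rational(484952, 353755) ≈ 1.3709)
Mul(-1, C) = Mul(-1, Rational(484952, 353755)) = Rational(-484952, 353755)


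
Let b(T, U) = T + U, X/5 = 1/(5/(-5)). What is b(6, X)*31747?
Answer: 31747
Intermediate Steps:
X = -5 (X = 5/((5/(-5))) = 5/((5*(-⅕))) = 5/(-1) = 5*(-1) = -5)
b(6, X)*31747 = (6 - 5)*31747 = 1*31747 = 31747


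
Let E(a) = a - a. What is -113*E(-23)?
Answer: 0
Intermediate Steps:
E(a) = 0
-113*E(-23) = -113*0 = 0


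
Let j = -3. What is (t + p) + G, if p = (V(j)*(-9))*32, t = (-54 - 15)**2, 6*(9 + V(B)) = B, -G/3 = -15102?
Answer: 52803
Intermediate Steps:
G = 45306 (G = -3*(-15102) = 45306)
V(B) = -9 + B/6
t = 4761 (t = (-69)**2 = 4761)
p = 2736 (p = ((-9 + (1/6)*(-3))*(-9))*32 = ((-9 - 1/2)*(-9))*32 = -19/2*(-9)*32 = (171/2)*32 = 2736)
(t + p) + G = (4761 + 2736) + 45306 = 7497 + 45306 = 52803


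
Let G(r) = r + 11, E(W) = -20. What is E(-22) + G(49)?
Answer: 40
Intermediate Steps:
G(r) = 11 + r
E(-22) + G(49) = -20 + (11 + 49) = -20 + 60 = 40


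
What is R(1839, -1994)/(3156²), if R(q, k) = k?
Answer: -997/4980168 ≈ -0.00020019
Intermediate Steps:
R(1839, -1994)/(3156²) = -1994/(3156²) = -1994/9960336 = -1994*1/9960336 = -997/4980168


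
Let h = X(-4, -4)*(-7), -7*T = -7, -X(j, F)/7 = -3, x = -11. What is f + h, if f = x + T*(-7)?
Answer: -165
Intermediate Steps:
X(j, F) = 21 (X(j, F) = -7*(-3) = 21)
T = 1 (T = -⅐*(-7) = 1)
f = -18 (f = -11 + 1*(-7) = -11 - 7 = -18)
h = -147 (h = 21*(-7) = -147)
f + h = -18 - 147 = -165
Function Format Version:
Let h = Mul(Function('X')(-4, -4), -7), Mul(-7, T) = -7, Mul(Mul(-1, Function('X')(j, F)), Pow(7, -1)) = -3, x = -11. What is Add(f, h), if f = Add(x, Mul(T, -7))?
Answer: -165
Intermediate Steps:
Function('X')(j, F) = 21 (Function('X')(j, F) = Mul(-7, -3) = 21)
T = 1 (T = Mul(Rational(-1, 7), -7) = 1)
f = -18 (f = Add(-11, Mul(1, -7)) = Add(-11, -7) = -18)
h = -147 (h = Mul(21, -7) = -147)
Add(f, h) = Add(-18, -147) = -165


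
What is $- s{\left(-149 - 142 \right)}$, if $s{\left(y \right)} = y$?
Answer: $291$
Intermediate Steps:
$- s{\left(-149 - 142 \right)} = - (-149 - 142) = \left(-1\right) \left(-291\right) = 291$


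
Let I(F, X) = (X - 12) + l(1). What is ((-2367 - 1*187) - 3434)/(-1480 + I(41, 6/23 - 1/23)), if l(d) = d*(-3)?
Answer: 11477/2865 ≈ 4.0059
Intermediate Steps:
l(d) = -3*d
I(F, X) = -15 + X (I(F, X) = (X - 12) - 3*1 = (-12 + X) - 3 = -15 + X)
((-2367 - 1*187) - 3434)/(-1480 + I(41, 6/23 - 1/23)) = ((-2367 - 1*187) - 3434)/(-1480 + (-15 + (6/23 - 1/23))) = ((-2367 - 187) - 3434)/(-1480 + (-15 + (6*(1/23) - 1*1/23))) = (-2554 - 3434)/(-1480 + (-15 + (6/23 - 1/23))) = -5988/(-1480 + (-15 + 5/23)) = -5988/(-1480 - 340/23) = -5988/(-34380/23) = -5988*(-23/34380) = 11477/2865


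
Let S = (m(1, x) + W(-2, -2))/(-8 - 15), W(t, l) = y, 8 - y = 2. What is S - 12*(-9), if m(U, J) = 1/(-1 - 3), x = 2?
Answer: 431/4 ≈ 107.75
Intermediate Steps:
y = 6 (y = 8 - 1*2 = 8 - 2 = 6)
W(t, l) = 6
m(U, J) = -¼ (m(U, J) = 1/(-4) = -¼)
S = -¼ (S = (-¼ + 6)/(-8 - 15) = (23/4)/(-23) = (23/4)*(-1/23) = -¼ ≈ -0.25000)
S - 12*(-9) = -¼ - 12*(-9) = -¼ + 108 = 431/4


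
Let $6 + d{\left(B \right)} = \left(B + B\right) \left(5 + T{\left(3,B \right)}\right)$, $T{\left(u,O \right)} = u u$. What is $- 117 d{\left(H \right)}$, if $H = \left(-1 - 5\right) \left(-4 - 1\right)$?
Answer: $-97578$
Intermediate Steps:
$T{\left(u,O \right)} = u^{2}$
$H = 30$ ($H = \left(-6\right) \left(-5\right) = 30$)
$d{\left(B \right)} = -6 + 28 B$ ($d{\left(B \right)} = -6 + \left(B + B\right) \left(5 + 3^{2}\right) = -6 + 2 B \left(5 + 9\right) = -6 + 2 B 14 = -6 + 28 B$)
$- 117 d{\left(H \right)} = - 117 \left(-6 + 28 \cdot 30\right) = - 117 \left(-6 + 840\right) = \left(-117\right) 834 = -97578$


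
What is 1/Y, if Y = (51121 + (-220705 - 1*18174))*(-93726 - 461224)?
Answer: 1/104196302100 ≈ 9.5973e-12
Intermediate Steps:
Y = 104196302100 (Y = (51121 + (-220705 - 18174))*(-554950) = (51121 - 238879)*(-554950) = -187758*(-554950) = 104196302100)
1/Y = 1/104196302100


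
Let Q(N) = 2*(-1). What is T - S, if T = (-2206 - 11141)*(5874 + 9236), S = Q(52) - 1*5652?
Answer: -201667516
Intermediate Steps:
Q(N) = -2
S = -5654 (S = -2 - 1*5652 = -2 - 5652 = -5654)
T = -201673170 (T = -13347*15110 = -201673170)
T - S = -201673170 - 1*(-5654) = -201673170 + 5654 = -201667516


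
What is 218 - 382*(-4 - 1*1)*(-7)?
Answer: -13152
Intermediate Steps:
218 - 382*(-4 - 1*1)*(-7) = 218 - 382*(-4 - 1)*(-7) = 218 - (-1910)*(-7) = 218 - 382*35 = 218 - 13370 = -13152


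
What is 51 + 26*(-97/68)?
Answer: 473/34 ≈ 13.912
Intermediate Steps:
51 + 26*(-97/68) = 51 - 1261/34 = 473/34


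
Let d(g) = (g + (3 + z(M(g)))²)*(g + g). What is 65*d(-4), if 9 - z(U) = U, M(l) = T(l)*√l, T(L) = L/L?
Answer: -70720 + 24960*I ≈ -70720.0 + 24960.0*I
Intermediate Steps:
T(L) = 1
M(l) = √l (M(l) = 1*√l = √l)
z(U) = 9 - U
d(g) = 2*g*(g + (12 - √g)²) (d(g) = (g + (3 + (9 - √g))²)*(g + g) = (g + (12 - √g)²)*(2*g) = 2*g*(g + (12 - √g)²))
65*d(-4) = 65*(2*(-4)*(-4 + (-12 + √(-4))²)) = 65*(2*(-4)*(-4 + (-12 + 2*I)²)) = 65*(32 - 8*(-12 + 2*I)²) = 2080 - 520*(-12 + 2*I)²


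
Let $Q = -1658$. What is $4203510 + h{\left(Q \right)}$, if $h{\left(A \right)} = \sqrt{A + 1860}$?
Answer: $4203510 + \sqrt{202} \approx 4.2035 \cdot 10^{6}$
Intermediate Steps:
$h{\left(A \right)} = \sqrt{1860 + A}$
$4203510 + h{\left(Q \right)} = 4203510 + \sqrt{1860 - 1658} = 4203510 + \sqrt{202}$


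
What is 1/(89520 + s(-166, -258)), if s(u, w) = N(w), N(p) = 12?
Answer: 1/89532 ≈ 1.1169e-5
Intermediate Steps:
s(u, w) = 12
1/(89520 + s(-166, -258)) = 1/(89520 + 12) = 1/89532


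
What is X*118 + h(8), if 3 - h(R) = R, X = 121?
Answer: 14273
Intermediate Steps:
h(R) = 3 - R
X*118 + h(8) = 121*118 + (3 - 1*8) = 14278 + (3 - 8) = 14278 - 5 = 14273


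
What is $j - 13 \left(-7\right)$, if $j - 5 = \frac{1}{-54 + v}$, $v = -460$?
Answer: $\frac{49343}{514} \approx 95.998$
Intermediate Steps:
$j = \frac{2569}{514}$ ($j = 5 + \frac{1}{-54 - 460} = 5 + \frac{1}{-514} = 5 - \frac{1}{514} = \frac{2569}{514} \approx 4.9981$)
$j - 13 \left(-7\right) = \frac{2569}{514} - 13 \left(-7\right) = \frac{2569}{514} - -91 = \frac{2569}{514} + 91 = \frac{49343}{514}$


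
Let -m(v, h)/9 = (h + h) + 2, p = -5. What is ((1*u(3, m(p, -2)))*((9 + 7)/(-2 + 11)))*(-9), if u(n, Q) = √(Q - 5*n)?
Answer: -16*√3 ≈ -27.713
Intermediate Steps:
m(v, h) = -18 - 18*h (m(v, h) = -9*((h + h) + 2) = -9*(2*h + 2) = -9*(2 + 2*h) = -18 - 18*h)
((1*u(3, m(p, -2)))*((9 + 7)/(-2 + 11)))*(-9) = ((1*√((-18 - 18*(-2)) - 5*3))*((9 + 7)/(-2 + 11)))*(-9) = ((1*√((-18 + 36) - 15))*(16/9))*(-9) = ((1*√(18 - 15))*(16*(⅑)))*(-9) = ((1*√3)*(16/9))*(-9) = (√3*(16/9))*(-9) = (16*√3/9)*(-9) = -16*√3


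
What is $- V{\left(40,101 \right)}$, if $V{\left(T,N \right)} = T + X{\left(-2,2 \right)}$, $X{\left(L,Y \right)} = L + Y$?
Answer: $-40$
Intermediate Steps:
$V{\left(T,N \right)} = T$ ($V{\left(T,N \right)} = T + \left(-2 + 2\right) = T + 0 = T$)
$- V{\left(40,101 \right)} = \left(-1\right) 40 = -40$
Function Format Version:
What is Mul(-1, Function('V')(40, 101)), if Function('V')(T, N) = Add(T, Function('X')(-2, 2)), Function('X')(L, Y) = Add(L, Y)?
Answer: -40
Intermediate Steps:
Function('V')(T, N) = T (Function('V')(T, N) = Add(T, Add(-2, 2)) = Add(T, 0) = T)
Mul(-1, Function('V')(40, 101)) = Mul(-1, 40) = -40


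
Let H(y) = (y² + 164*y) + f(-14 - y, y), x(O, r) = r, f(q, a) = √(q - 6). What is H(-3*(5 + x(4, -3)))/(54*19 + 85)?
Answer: -948/1111 + I*√14/1111 ≈ -0.85329 + 0.0033678*I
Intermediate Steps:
f(q, a) = √(-6 + q)
H(y) = y² + √(-20 - y) + 164*y (H(y) = (y² + 164*y) + √(-6 + (-14 - y)) = (y² + 164*y) + √(-20 - y) = y² + √(-20 - y) + 164*y)
H(-3*(5 + x(4, -3)))/(54*19 + 85) = ((-3*(5 - 3))² + √(-20 - (-3)*(5 - 3)) + 164*(-3*(5 - 3)))/(54*19 + 85) = ((-3*2)² + √(-20 - (-3)*2) + 164*(-3*2))/(1026 + 85) = ((-6)² + √(-20 - 1*(-6)) + 164*(-6))/1111 = (36 + √(-20 + 6) - 984)*(1/1111) = (36 + √(-14) - 984)*(1/1111) = (36 + I*√14 - 984)*(1/1111) = (-948 + I*√14)*(1/1111) = -948/1111 + I*√14/1111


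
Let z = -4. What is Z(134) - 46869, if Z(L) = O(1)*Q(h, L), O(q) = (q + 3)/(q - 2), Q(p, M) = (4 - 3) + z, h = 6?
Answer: -46857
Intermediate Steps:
Q(p, M) = -3 (Q(p, M) = (4 - 3) - 4 = 1 - 4 = -3)
O(q) = (3 + q)/(-2 + q)
Z(L) = 12 (Z(L) = ((3 + 1)/(-2 + 1))*(-3) = (4/(-1))*(-3) = -1*4*(-3) = -4*(-3) = 12)
Z(134) - 46869 = 12 - 46869 = -46857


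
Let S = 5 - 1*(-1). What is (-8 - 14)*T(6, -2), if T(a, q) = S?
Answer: -132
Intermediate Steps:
S = 6 (S = 5 + 1 = 6)
T(a, q) = 6
(-8 - 14)*T(6, -2) = (-8 - 14)*6 = -22*6 = -132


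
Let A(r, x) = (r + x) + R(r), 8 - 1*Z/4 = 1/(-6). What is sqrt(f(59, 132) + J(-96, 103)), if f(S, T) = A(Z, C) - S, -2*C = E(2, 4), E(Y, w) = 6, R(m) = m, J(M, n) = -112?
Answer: I*sqrt(978)/3 ≈ 10.424*I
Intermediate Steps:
C = -3 (C = -1/2*6 = -3)
Z = 98/3 (Z = 32 - 4/(-6) = 32 - 4*(-1/6) = 32 + 2/3 = 98/3 ≈ 32.667)
A(r, x) = x + 2*r (A(r, x) = (r + x) + r = x + 2*r)
f(S, T) = 187/3 - S (f(S, T) = (-3 + 2*(98/3)) - S = (-3 + 196/3) - S = 187/3 - S)
sqrt(f(59, 132) + J(-96, 103)) = sqrt((187/3 - 1*59) - 112) = sqrt((187/3 - 59) - 112) = sqrt(10/3 - 112) = sqrt(-326/3) = I*sqrt(978)/3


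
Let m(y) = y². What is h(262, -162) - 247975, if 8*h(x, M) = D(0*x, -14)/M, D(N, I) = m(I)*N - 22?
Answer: -160687789/648 ≈ -2.4798e+5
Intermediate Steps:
D(N, I) = -22 + N*I² (D(N, I) = I²*N - 22 = N*I² - 22 = -22 + N*I²)
h(x, M) = -11/(4*M) (h(x, M) = ((-22 + (0*x)*(-14)²)/M)/8 = ((-22 + 0*196)/M)/8 = ((-22 + 0)/M)/8 = (-22/M)/8 = -11/(4*M))
h(262, -162) - 247975 = -11/4/(-162) - 247975 = -11/4*(-1/162) - 247975 = 11/648 - 247975 = -160687789/648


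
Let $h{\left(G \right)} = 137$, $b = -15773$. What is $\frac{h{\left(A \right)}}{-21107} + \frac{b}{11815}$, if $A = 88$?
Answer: $- \frac{334539366}{249379205} \approx -1.3415$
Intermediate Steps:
$\frac{h{\left(A \right)}}{-21107} + \frac{b}{11815} = \frac{137}{-21107} - \frac{15773}{11815} = 137 \left(- \frac{1}{21107}\right) - \frac{15773}{11815} = - \frac{137}{21107} - \frac{15773}{11815} = - \frac{334539366}{249379205}$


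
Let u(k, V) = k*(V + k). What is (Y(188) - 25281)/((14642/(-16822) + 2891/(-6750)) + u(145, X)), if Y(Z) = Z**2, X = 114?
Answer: 571319277750/2132083225799 ≈ 0.26796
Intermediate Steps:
(Y(188) - 25281)/((14642/(-16822) + 2891/(-6750)) + u(145, X)) = (188**2 - 25281)/((14642/(-16822) + 2891/(-6750)) + 145*(114 + 145)) = (35344 - 25281)/((14642*(-1/16822) + 2891*(-1/6750)) + 145*259) = 10063/((-7321/8411 - 2891/6750) + 37555) = 10063/(-73732951/56774250 + 37555) = 10063/(2132083225799/56774250) = 10063*(56774250/2132083225799) = 571319277750/2132083225799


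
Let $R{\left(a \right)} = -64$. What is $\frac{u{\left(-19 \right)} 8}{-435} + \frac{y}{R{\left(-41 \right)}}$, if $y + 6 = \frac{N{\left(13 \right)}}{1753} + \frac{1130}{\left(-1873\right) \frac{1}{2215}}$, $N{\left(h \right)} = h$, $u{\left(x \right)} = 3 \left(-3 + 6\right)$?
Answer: $\frac{634022091391}{30469664320} \approx 20.808$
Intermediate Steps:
$u{\left(x \right)} = 9$ ($u{\left(x \right)} = 3 \cdot 3 = 9$)
$y = - \frac{4407347215}{3283369}$ ($y = -6 + \left(\frac{13}{1753} + \frac{1130}{\left(-1873\right) \frac{1}{2215}}\right) = -6 + \left(13 \cdot \frac{1}{1753} + \frac{1130}{\left(-1873\right) \frac{1}{2215}}\right) = -6 + \left(\frac{13}{1753} + \frac{1130}{- \frac{1873}{2215}}\right) = -6 + \left(\frac{13}{1753} + 1130 \left(- \frac{2215}{1873}\right)\right) = -6 + \left(\frac{13}{1753} - \frac{2502950}{1873}\right) = -6 - \frac{4387647001}{3283369} = - \frac{4407347215}{3283369} \approx -1342.3$)
$\frac{u{\left(-19 \right)} 8}{-435} + \frac{y}{R{\left(-41 \right)}} = \frac{9 \cdot 8}{-435} - \frac{4407347215}{3283369 \left(-64\right)} = 72 \left(- \frac{1}{435}\right) - - \frac{4407347215}{210135616} = - \frac{24}{145} + \frac{4407347215}{210135616} = \frac{634022091391}{30469664320}$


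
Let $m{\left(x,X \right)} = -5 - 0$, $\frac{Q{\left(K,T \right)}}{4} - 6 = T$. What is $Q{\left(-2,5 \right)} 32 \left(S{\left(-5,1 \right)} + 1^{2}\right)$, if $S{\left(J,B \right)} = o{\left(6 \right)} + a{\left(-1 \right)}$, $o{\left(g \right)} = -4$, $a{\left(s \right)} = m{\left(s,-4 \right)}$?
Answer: $-11264$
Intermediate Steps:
$Q{\left(K,T \right)} = 24 + 4 T$
$m{\left(x,X \right)} = -5$ ($m{\left(x,X \right)} = -5 + 0 = -5$)
$a{\left(s \right)} = -5$
$S{\left(J,B \right)} = -9$ ($S{\left(J,B \right)} = -4 - 5 = -9$)
$Q{\left(-2,5 \right)} 32 \left(S{\left(-5,1 \right)} + 1^{2}\right) = \left(24 + 4 \cdot 5\right) 32 \left(-9 + 1^{2}\right) = \left(24 + 20\right) 32 \left(-9 + 1\right) = 44 \cdot 32 \left(-8\right) = 1408 \left(-8\right) = -11264$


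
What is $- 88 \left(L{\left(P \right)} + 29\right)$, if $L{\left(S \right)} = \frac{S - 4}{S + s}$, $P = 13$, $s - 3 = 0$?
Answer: $- \frac{5203}{2} \approx -2601.5$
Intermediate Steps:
$s = 3$ ($s = 3 + 0 = 3$)
$L{\left(S \right)} = \frac{-4 + S}{3 + S}$ ($L{\left(S \right)} = \frac{S - 4}{S + 3} = \frac{-4 + S}{3 + S}$)
$- 88 \left(L{\left(P \right)} + 29\right) = - 88 \left(\frac{-4 + 13}{3 + 13} + 29\right) = - 88 \left(\frac{1}{16} \cdot 9 + 29\right) = - 88 \left(\frac{9}{16} + 29\right) = \left(-88\right) \frac{473}{16} = - \frac{5203}{2}$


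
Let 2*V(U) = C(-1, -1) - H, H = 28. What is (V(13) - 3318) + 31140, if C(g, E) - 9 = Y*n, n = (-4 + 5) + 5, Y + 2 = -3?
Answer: 55595/2 ≈ 27798.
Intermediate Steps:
Y = -5 (Y = -2 - 3 = -5)
n = 6 (n = 1 + 5 = 6)
C(g, E) = -21 (C(g, E) = 9 - 5*6 = 9 - 30 = -21)
V(U) = -49/2 (V(U) = (-21 - 1*28)/2 = (-21 - 28)/2 = (½)*(-49) = -49/2)
(V(13) - 3318) + 31140 = (-49/2 - 3318) + 31140 = -6685/2 + 31140 = 55595/2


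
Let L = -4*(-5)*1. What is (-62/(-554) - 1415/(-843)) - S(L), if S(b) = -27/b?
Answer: 14666557/4670220 ≈ 3.1404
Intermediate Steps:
L = 20 (L = 20*1 = 20)
(-62/(-554) - 1415/(-843)) - S(L) = (-62/(-554) - 1415/(-843)) - (-27)/20 = (-62*(-1/554) - 1415*(-1/843)) - (-27)/20 = (31/277 + 1415/843) - 1*(-27/20) = 418088/233511 + 27/20 = 14666557/4670220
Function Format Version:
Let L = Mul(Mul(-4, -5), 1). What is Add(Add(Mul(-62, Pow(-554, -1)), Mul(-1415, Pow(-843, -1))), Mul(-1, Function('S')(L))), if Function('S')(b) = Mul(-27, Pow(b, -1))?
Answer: Rational(14666557, 4670220) ≈ 3.1404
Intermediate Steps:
L = 20 (L = Mul(20, 1) = 20)
Add(Add(Mul(-62, Pow(-554, -1)), Mul(-1415, Pow(-843, -1))), Mul(-1, Function('S')(L))) = Add(Add(Mul(-62, Pow(-554, -1)), Mul(-1415, Pow(-843, -1))), Mul(-1, Mul(-27, Pow(20, -1)))) = Add(Add(Mul(-62, Rational(-1, 554)), Mul(-1415, Rational(-1, 843))), Mul(-1, Mul(-27, Rational(1, 20)))) = Add(Add(Rational(31, 277), Rational(1415, 843)), Mul(-1, Rational(-27, 20))) = Add(Rational(418088, 233511), Rational(27, 20)) = Rational(14666557, 4670220)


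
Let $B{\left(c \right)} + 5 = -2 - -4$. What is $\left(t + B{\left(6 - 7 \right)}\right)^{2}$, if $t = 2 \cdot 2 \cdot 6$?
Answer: $441$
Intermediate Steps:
$t = 24$ ($t = 4 \cdot 6 = 24$)
$B{\left(c \right)} = -3$ ($B{\left(c \right)} = -5 - -2 = -5 + \left(-2 + 4\right) = -5 + 2 = -3$)
$\left(t + B{\left(6 - 7 \right)}\right)^{2} = \left(24 - 3\right)^{2} = 21^{2} = 441$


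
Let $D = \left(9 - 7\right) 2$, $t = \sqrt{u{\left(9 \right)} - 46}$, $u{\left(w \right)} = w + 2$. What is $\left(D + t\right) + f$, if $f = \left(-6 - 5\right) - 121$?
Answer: $-128 + i \sqrt{35} \approx -128.0 + 5.9161 i$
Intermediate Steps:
$u{\left(w \right)} = 2 + w$
$f = -132$ ($f = \left(-6 - 5\right) - 121 = -11 - 121 = -132$)
$t = i \sqrt{35}$ ($t = \sqrt{\left(2 + 9\right) - 46} = \sqrt{11 - 46} = \sqrt{-35} = i \sqrt{35} \approx 5.9161 i$)
$D = 4$ ($D = 2 \cdot 2 = 4$)
$\left(D + t\right) + f = \left(4 + i \sqrt{35}\right) - 132 = -128 + i \sqrt{35}$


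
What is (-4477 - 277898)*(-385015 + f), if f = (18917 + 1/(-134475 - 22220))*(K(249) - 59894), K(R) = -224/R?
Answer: 832490196633180352125/2601137 ≈ 3.2005e+14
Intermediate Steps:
f = -2947170977007508/2601137 (f = (18917 + 1/(-134475 - 22220))*(-224/249 - 59894) = (18917 + 1/(-156695))*(-224*1/249 - 59894) = (18917 - 1/156695)*(-224/249 - 59894) = (2964199314/156695)*(-14913830/249) = -2947170977007508/2601137 ≈ -1.1330e+9)
(-4477 - 277898)*(-385015 + f) = (-4477 - 277898)*(-385015 - 2947170977007508/2601137) = -282375*(-2948172453769563/2601137) = 832490196633180352125/2601137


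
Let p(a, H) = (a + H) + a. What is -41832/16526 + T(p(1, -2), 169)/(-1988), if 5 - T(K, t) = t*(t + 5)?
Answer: 201359455/16426844 ≈ 12.258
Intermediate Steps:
p(a, H) = H + 2*a (p(a, H) = (H + a) + a = H + 2*a)
T(K, t) = 5 - t*(5 + t) (T(K, t) = 5 - t*(t + 5) = 5 - t*(5 + t))
-41832/16526 + T(p(1, -2), 169)/(-1988) = -41832/16526 + (5 - 1*169² - 5*169)/(-1988) = -41832*1/16526 + (5 - 1*28561 - 845)*(-1/1988) = -20916/8263 + (5 - 28561 - 845)*(-1/1988) = -20916/8263 - 29401*(-1/1988) = -20916/8263 + 29401/1988 = 201359455/16426844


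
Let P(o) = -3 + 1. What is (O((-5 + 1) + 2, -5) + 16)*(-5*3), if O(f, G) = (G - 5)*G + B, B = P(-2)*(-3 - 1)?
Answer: -1110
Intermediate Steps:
P(o) = -2
B = 8 (B = -2*(-3 - 1) = -2*(-4) = 8)
O(f, G) = 8 + G*(-5 + G) (O(f, G) = (G - 5)*G + 8 = (-5 + G)*G + 8 = G*(-5 + G) + 8 = 8 + G*(-5 + G))
(O((-5 + 1) + 2, -5) + 16)*(-5*3) = ((8 + (-5)**2 - 5*(-5)) + 16)*(-5*3) = ((8 + 25 + 25) + 16)*(-15) = (58 + 16)*(-15) = 74*(-15) = -1110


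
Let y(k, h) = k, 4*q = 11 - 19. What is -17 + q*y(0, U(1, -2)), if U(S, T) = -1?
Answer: -17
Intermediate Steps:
q = -2 (q = (11 - 19)/4 = (¼)*(-8) = -2)
-17 + q*y(0, U(1, -2)) = -17 - 2*0 = -17 + 0 = -17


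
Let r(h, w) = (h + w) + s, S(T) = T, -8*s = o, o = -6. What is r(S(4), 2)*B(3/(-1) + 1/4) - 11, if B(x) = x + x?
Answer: -385/8 ≈ -48.125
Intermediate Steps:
s = ¾ (s = -⅛*(-6) = ¾ ≈ 0.75000)
B(x) = 2*x
r(h, w) = ¾ + h + w (r(h, w) = (h + w) + ¾ = ¾ + h + w)
r(S(4), 2)*B(3/(-1) + 1/4) - 11 = (¾ + 4 + 2)*(2*(3/(-1) + 1/4)) - 11 = 27*(2*(3*(-1) + 1*(¼)))/4 - 11 = 27*(2*(-3 + ¼))/4 - 11 = 27*(2*(-11/4))/4 - 11 = (27/4)*(-11/2) - 11 = -297/8 - 11 = -385/8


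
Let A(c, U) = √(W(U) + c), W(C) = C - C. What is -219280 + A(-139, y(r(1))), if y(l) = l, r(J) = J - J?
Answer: -219280 + I*√139 ≈ -2.1928e+5 + 11.79*I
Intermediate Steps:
r(J) = 0
W(C) = 0
A(c, U) = √c (A(c, U) = √(0 + c) = √c)
-219280 + A(-139, y(r(1))) = -219280 + √(-139) = -219280 + I*√139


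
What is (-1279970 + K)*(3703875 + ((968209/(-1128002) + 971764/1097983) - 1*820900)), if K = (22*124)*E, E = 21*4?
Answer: -1876047688711726391274779/619263509983 ≈ -3.0295e+12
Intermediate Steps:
E = 84
K = 229152 (K = (22*124)*84 = 2728*84 = 229152)
(-1279970 + K)*(3703875 + ((968209/(-1128002) + 971764/1097983) - 1*820900)) = (-1279970 + 229152)*(3703875 + ((968209/(-1128002) + 971764/1097983) - 1*820900)) = -1050818*(3703875 + ((968209*(-1/1128002) + 971764*(1/1097983)) - 820900)) = -1050818*(3703875 + ((-968209/1128002 + 971764/1097983) - 820900)) = -1050818*(3703875 + (33074713081/1238527019966 - 820900)) = -1050818*(3703875 - 1016706797615376319/1238527019966) = -1050818*3570642468461191931/1238527019966 = -1876047688711726391274779/619263509983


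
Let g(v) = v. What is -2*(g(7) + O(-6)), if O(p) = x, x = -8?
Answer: 2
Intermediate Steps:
O(p) = -8
-2*(g(7) + O(-6)) = -2*(7 - 8) = -2*(-1) = 2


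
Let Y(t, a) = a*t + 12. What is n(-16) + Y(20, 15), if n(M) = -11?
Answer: 301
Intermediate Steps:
Y(t, a) = 12 + a*t
n(-16) + Y(20, 15) = -11 + (12 + 15*20) = -11 + (12 + 300) = -11 + 312 = 301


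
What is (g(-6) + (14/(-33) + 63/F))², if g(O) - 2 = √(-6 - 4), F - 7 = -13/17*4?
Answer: 1458650719/4888521 + 77654*I*√10/2211 ≈ 298.38 + 111.06*I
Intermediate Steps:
F = 67/17 (F = 7 - 13/17*4 = 7 - 52/17 = 67/17 ≈ 3.9412)
g(O) = 2 + I*√10 (g(O) = 2 + √(-6 - 4) = 2 + √(-10) = 2 + I*√10)
(g(-6) + (14/(-33) + 63/F))² = ((2 + I*√10) + (14/(-33) + 63/(67/17)))² = ((2 + I*√10) + (14*(-1/33) + 63*(17/67)))² = ((2 + I*√10) + (-14/33 + 1071/67))² = ((2 + I*√10) + 34405/2211)² = (38827/2211 + I*√10)²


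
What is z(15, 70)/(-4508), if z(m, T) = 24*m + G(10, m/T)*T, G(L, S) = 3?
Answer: -285/2254 ≈ -0.12644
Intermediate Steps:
z(m, T) = 3*T + 24*m (z(m, T) = 24*m + 3*T = 3*T + 24*m)
z(15, 70)/(-4508) = (3*70 + 24*15)/(-4508) = (210 + 360)*(-1/4508) = 570*(-1/4508) = -285/2254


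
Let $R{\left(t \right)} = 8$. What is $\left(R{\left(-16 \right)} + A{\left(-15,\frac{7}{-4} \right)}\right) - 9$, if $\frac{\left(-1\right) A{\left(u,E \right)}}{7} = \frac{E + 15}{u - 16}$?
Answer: $\frac{247}{124} \approx 1.9919$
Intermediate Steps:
$A{\left(u,E \right)} = - \frac{7 \left(15 + E\right)}{-16 + u}$ ($A{\left(u,E \right)} = - 7 \frac{E + 15}{u - 16} = - 7 \frac{15 + E}{-16 + u} = - \frac{7 \left(15 + E\right)}{-16 + u}$)
$\left(R{\left(-16 \right)} + A{\left(-15,\frac{7}{-4} \right)}\right) - 9 = \left(8 + \frac{7 \left(-15 - \frac{7}{-4}\right)}{-16 - 15}\right) - 9 = \left(8 + \frac{7 \left(-15 - 7 \left(- \frac{1}{4}\right)\right)}{-31}\right) - 9 = \left(8 + 7 \left(- \frac{1}{31}\right) \left(-15 - - \frac{7}{4}\right)\right) - 9 = \left(8 + 7 \left(- \frac{1}{31}\right) \left(-15 + \frac{7}{4}\right)\right) - 9 = \left(8 + 7 \left(- \frac{1}{31}\right) \left(- \frac{53}{4}\right)\right) - 9 = \left(8 + \frac{371}{124}\right) - 9 = \frac{1363}{124} - 9 = \frac{247}{124}$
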